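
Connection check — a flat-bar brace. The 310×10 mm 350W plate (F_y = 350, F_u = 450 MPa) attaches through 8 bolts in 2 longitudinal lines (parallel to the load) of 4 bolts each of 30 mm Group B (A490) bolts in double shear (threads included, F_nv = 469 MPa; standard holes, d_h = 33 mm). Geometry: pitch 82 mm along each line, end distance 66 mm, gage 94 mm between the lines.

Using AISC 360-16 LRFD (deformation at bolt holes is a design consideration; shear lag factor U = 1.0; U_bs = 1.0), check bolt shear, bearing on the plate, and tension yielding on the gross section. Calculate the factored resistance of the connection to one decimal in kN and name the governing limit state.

Bolt shear: A_b = π(30)²/4 = 706.86 mm². φR_n = 0.75 × 469 × 706.86 × 8 × 2 = 3978.2 kN.
Bearing (10 mm plate, F_u = 450 MPa): end bolts L_c = 66 − 33/2 = 49.5, R_n = min(1.2×49.5×10×450, 2.4×30×10×450) = 267.3 kN/bolt; interior L_c = 82 − 33 = 49, R_n = 264.6 kN/bolt. φR_n = 0.75 × (2×267.3 + 6×264.6) = 1591.7 kN.
Tension yield (gross): A_g = 310×10 = 3100 mm². φR_n = 0.90 × 350 × 3100 = 976.5 kN.
Governing: min(3978.2, 1591.7, 976.5) = 976.5 kN → gross-section yield.

976.5 kN (gross-section yield governs)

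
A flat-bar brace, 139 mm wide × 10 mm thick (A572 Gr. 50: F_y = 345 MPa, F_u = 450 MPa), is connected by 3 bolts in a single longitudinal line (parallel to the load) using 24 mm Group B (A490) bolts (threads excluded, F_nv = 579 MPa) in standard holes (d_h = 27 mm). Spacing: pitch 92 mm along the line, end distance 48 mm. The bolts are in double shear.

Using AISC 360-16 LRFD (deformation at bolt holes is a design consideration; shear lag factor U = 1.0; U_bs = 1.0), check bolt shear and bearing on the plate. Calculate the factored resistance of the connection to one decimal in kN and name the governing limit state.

Bolt shear: A_b = π(24)²/4 = 452.39 mm². φR_n = 0.75 × 579 × 452.39 × 3 × 2 = 1178.7 kN.
Bearing (10 mm plate, F_u = 450 MPa): end bolts L_c = 48 − 27/2 = 34.5, R_n = min(1.2×34.5×10×450, 2.4×24×10×450) = 186.3 kN/bolt; interior L_c = 92 − 27 = 65, R_n = 259.2 kN/bolt. φR_n = 0.75 × (1×186.3 + 2×259.2) = 528.5 kN.
Governing: min(1178.7, 528.5) = 528.5 kN → bearing.

528.5 kN (bearing governs)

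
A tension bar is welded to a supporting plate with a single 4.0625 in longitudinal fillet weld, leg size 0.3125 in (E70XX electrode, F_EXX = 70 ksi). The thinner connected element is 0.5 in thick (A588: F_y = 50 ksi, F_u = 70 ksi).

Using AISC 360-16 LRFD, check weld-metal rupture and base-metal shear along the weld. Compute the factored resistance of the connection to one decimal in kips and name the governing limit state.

28.3 kips (weld metal governs)

Weld metal: throat = 0.707×0.3125 = 0.22094 in, L = 4.0625 in. φR_n = 0.75 × 0.6 × 70 × 0.22094 × 4.0625 = 28.3 kips.
Base metal shear (0.5 in plate): yield φR_n = 1.0×0.6×50×0.5×4.0625 = 60.9 kips; rupture φR_n = 0.75×0.6×70×0.5×4.0625 = 64.0 kips; take 60.9 kips (yield).
Governing: min(28.3, 60.9) = 28.3 kips → weld metal.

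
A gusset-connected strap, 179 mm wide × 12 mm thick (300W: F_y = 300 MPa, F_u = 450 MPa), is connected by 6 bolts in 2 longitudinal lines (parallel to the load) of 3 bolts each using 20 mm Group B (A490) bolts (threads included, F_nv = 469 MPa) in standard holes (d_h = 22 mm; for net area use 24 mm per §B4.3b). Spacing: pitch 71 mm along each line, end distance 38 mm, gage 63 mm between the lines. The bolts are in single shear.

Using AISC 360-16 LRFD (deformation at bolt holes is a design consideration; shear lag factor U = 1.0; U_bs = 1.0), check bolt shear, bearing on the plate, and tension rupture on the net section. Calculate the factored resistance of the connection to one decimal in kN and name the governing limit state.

530.6 kN (net-section rupture governs)

Bolt shear: A_b = π(20)²/4 = 314.16 mm². φR_n = 0.75 × 469 × 314.16 × 6 × 1 = 663.0 kN.
Bearing (12 mm plate, F_u = 450 MPa): end bolts L_c = 38 − 22/2 = 27, R_n = min(1.2×27×12×450, 2.4×20×12×450) = 174.96 kN/bolt; interior L_c = 71 − 22 = 49, R_n = 259.2 kN/bolt. φR_n = 0.75 × (2×174.96 + 4×259.2) = 1040.0 kN.
Tension rupture (net): A_n = (179 − 2×24)×12 = 1572 mm² (U = 1.0, A_e = A_n). φR_n = 0.75 × 450 × 1572 = 530.6 kN.
Governing: min(663.0, 1040.0, 530.6) = 530.6 kN → net-section rupture.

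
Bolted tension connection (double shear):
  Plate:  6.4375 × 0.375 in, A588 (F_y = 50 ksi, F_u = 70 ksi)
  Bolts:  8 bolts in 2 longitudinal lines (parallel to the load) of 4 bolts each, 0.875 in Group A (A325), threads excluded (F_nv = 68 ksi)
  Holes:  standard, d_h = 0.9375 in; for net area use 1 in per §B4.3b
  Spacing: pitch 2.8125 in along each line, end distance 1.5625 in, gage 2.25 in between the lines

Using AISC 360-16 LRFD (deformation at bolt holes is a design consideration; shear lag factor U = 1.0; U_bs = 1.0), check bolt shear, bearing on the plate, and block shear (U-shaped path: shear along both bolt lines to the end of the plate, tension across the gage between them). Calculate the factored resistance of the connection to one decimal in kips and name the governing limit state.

Bolt shear: A_b = π(0.875)²/4 = 0.60132 in². φR_n = 0.75 × 68 × 0.60132 × 8 × 2 = 490.7 kips.
Bearing (0.375 in plate, F_u = 70 ksi): end bolts L_c = 1.5625 − 0.9375/2 = 1.09375, R_n = min(1.2×1.09375×0.375×70, 2.4×0.875×0.375×70) = 34.453 kips/bolt; interior L_c = 2.8125 − 0.9375 = 1.875, R_n = 55.125 kips/bolt. φR_n = 0.75 × (2×34.453 + 6×55.125) = 299.7 kips.
Block shear: shear path 2×[1.5625+3×2.8125] = 2×10 in, A_gv = 7.5, A_nv = 2×(10 − 3.5×1)×0.375 = 4.875 in²; tension across gage: (2.25 − 1×1)×0.375 = 0.46875 in². R_n = min(0.6×70×4.875, 0.6×50×7.5) + 1.0×70×0.46875 = min(204.75, 225) + 32.813 = 237.56 kips. φR_n = 0.75 × 237.56 = 178.2 kips.
Governing: min(490.7, 299.7, 178.2) = 178.2 kips → block shear.

178.2 kips (block shear governs)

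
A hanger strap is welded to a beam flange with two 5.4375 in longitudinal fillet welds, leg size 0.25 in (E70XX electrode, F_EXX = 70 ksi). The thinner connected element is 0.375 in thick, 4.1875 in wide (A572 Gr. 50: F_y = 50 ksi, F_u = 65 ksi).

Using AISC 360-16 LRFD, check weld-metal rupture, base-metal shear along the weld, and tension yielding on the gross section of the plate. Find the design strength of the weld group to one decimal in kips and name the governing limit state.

60.5 kips (weld metal governs)

Weld metal: throat = 0.707×0.25 = 0.17675 in, L = 2×5.4375 = 10.875 in. φR_n = 0.75 × 0.6 × 70 × 0.17675 × 10.875 = 60.5 kips.
Base metal shear (0.375 in plate): yield φR_n = 1.0×0.6×50×0.375×10.875 = 122.3 kips; rupture φR_n = 0.75×0.6×65×0.375×10.875 = 119.3 kips; take 119.3 kips (rupture).
Tension yield (gross): A_g = 4.1875×0.375 = 1.5703 in². φR_n = 0.90 × 50 × 1.5703 = 70.7 kips.
Governing: min(60.5, 119.3, 70.7) = 60.5 kips → weld metal.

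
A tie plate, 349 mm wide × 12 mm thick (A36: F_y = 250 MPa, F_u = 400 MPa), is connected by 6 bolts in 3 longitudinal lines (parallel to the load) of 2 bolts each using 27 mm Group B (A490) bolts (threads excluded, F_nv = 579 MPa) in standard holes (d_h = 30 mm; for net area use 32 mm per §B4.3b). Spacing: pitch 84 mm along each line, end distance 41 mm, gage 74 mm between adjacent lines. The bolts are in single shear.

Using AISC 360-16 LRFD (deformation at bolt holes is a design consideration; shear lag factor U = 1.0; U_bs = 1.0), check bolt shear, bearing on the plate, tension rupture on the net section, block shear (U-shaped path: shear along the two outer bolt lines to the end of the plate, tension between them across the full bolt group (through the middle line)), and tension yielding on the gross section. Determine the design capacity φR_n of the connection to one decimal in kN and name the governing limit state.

635.0 kN (block shear governs)

Bolt shear: A_b = π(27)²/4 = 572.56 mm². φR_n = 0.75 × 579 × 572.56 × 6 × 1 = 1491.8 kN.
Bearing (12 mm plate, F_u = 400 MPa): end bolts L_c = 41 − 30/2 = 26, R_n = min(1.2×26×12×400, 2.4×27×12×400) = 149.76 kN/bolt; interior L_c = 84 − 30 = 54, R_n = 311.04 kN/bolt. φR_n = 0.75 × (3×149.76 + 3×311.04) = 1036.8 kN.
Tension rupture (net): A_n = (349 − 3×32)×12 = 3036 mm² (U = 1.0, A_e = A_n). φR_n = 0.75 × 400 × 3036 = 910.8 kN.
Block shear: shear path 2×[41+1×84] = 2×125 mm, A_gv = 3000, A_nv = 2×(125 − 1.5×32)×12 = 1848 mm²; tension across gage: (148 − 2×32)×12 = 1008 mm². R_n = min(0.6×400×1848, 0.6×250×3000) + 1.0×400×1008 = min(443.52, 450) + 403.2 = 846.72 kN. φR_n = 0.75 × 846.72 = 635.0 kN.
Tension yield (gross): A_g = 349×12 = 4188 mm². φR_n = 0.90 × 250 × 4188 = 942.3 kN.
Governing: min(1491.8, 1036.8, 910.8, 635.0, 942.3) = 635.0 kN → block shear.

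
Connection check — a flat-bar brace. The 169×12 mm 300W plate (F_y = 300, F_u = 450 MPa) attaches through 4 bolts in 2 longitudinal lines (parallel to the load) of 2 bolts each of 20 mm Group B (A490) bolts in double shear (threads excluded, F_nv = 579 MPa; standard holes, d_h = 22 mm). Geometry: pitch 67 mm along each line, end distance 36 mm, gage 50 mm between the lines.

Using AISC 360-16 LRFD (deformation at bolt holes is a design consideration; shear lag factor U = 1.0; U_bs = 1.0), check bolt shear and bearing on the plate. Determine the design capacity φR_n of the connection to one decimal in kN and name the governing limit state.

Bolt shear: A_b = π(20)²/4 = 314.16 mm². φR_n = 0.75 × 579 × 314.16 × 4 × 2 = 1091.4 kN.
Bearing (12 mm plate, F_u = 450 MPa): end bolts L_c = 36 − 22/2 = 25, R_n = min(1.2×25×12×450, 2.4×20×12×450) = 162 kN/bolt; interior L_c = 67 − 22 = 45, R_n = 259.2 kN/bolt. φR_n = 0.75 × (2×162 + 2×259.2) = 631.8 kN.
Governing: min(1091.4, 631.8) = 631.8 kN → bearing.

631.8 kN (bearing governs)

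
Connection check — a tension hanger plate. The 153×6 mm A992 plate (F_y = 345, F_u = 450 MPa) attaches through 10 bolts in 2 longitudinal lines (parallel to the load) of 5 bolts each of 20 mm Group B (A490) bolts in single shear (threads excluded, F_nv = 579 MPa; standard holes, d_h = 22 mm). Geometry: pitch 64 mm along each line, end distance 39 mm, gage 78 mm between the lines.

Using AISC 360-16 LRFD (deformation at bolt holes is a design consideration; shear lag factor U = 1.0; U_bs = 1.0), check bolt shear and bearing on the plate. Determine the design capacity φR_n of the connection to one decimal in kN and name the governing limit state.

913.7 kN (bearing governs)

Bolt shear: A_b = π(20)²/4 = 314.16 mm². φR_n = 0.75 × 579 × 314.16 × 10 × 1 = 1364.2 kN.
Bearing (6 mm plate, F_u = 450 MPa): end bolts L_c = 39 − 22/2 = 28, R_n = min(1.2×28×6×450, 2.4×20×6×450) = 90.72 kN/bolt; interior L_c = 64 − 22 = 42, R_n = 129.6 kN/bolt. φR_n = 0.75 × (2×90.72 + 8×129.6) = 913.7 kN.
Governing: min(1364.2, 913.7) = 913.7 kN → bearing.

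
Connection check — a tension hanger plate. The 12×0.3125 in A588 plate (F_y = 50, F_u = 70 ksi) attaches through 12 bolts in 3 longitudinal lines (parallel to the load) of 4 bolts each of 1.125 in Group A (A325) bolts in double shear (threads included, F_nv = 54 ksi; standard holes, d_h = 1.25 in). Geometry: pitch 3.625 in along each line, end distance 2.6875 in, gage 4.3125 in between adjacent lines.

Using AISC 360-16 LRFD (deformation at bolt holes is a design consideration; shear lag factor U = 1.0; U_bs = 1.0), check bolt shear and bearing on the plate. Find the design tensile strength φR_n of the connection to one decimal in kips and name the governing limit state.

Bolt shear: A_b = π(1.125)²/4 = 0.99402 in². φR_n = 0.75 × 54 × 0.99402 × 12 × 2 = 966.2 kips.
Bearing (0.3125 in plate, F_u = 70 ksi): end bolts L_c = 2.6875 − 1.25/2 = 2.0625, R_n = min(1.2×2.0625×0.3125×70, 2.4×1.125×0.3125×70) = 54.141 kips/bolt; interior L_c = 3.625 − 1.25 = 2.375, R_n = 59.063 kips/bolt. φR_n = 0.75 × (3×54.141 + 9×59.063) = 520.5 kips.
Governing: min(966.2, 520.5) = 520.5 kips → bearing.

520.5 kips (bearing governs)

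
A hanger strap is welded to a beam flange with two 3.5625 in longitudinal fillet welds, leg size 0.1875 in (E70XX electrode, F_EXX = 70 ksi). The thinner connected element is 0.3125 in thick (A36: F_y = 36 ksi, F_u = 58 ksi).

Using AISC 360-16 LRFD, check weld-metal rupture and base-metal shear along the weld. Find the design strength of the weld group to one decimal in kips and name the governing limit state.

Weld metal: throat = 0.707×0.1875 = 0.13256 in, L = 2×3.5625 = 7.125 in. φR_n = 0.75 × 0.6 × 70 × 0.13256 × 7.125 = 29.8 kips.
Base metal shear (0.3125 in plate): yield φR_n = 1.0×0.6×36×0.3125×7.125 = 48.1 kips; rupture φR_n = 0.75×0.6×58×0.3125×7.125 = 58.1 kips; take 48.1 kips (yield).
Governing: min(29.8, 48.1) = 29.8 kips → weld metal.

29.8 kips (weld metal governs)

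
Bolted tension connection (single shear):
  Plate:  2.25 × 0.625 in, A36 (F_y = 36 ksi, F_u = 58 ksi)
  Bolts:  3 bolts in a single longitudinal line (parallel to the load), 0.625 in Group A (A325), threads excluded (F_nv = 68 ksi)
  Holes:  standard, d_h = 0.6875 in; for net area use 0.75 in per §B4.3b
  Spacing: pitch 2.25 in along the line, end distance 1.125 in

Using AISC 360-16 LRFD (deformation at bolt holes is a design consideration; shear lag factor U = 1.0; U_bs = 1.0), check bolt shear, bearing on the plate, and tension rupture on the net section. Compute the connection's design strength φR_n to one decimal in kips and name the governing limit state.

Bolt shear: A_b = π(0.625)²/4 = 0.3068 in². φR_n = 0.75 × 68 × 0.3068 × 3 × 1 = 46.9 kips.
Bearing (0.625 in plate, F_u = 58 ksi): end bolts L_c = 1.125 − 0.6875/2 = 0.78125, R_n = min(1.2×0.78125×0.625×58, 2.4×0.625×0.625×58) = 33.984 kips/bolt; interior L_c = 2.25 − 0.6875 = 1.5625, R_n = 54.375 kips/bolt. φR_n = 0.75 × (1×33.984 + 2×54.375) = 107.1 kips.
Tension rupture (net): A_n = (2.25 − 1×0.75)×0.625 = 0.9375 in² (U = 1.0, A_e = A_n). φR_n = 0.75 × 58 × 0.9375 = 40.8 kips.
Governing: min(46.9, 107.1, 40.8) = 40.8 kips → net-section rupture.

40.8 kips (net-section rupture governs)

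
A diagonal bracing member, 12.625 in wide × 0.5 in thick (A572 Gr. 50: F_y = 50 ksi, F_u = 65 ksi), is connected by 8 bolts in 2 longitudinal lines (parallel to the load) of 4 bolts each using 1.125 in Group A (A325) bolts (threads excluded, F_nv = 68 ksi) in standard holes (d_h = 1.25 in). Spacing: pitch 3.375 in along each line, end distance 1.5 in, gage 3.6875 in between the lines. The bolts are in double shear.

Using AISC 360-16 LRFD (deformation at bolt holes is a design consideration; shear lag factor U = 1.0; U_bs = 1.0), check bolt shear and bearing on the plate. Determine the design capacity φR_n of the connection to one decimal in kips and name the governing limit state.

424.1 kips (bearing governs)

Bolt shear: A_b = π(1.125)²/4 = 0.99402 in². φR_n = 0.75 × 68 × 0.99402 × 8 × 2 = 811.1 kips.
Bearing (0.5 in plate, F_u = 65 ksi): end bolts L_c = 1.5 − 1.25/2 = 0.875, R_n = min(1.2×0.875×0.5×65, 2.4×1.125×0.5×65) = 34.125 kips/bolt; interior L_c = 3.375 − 1.25 = 2.125, R_n = 82.875 kips/bolt. φR_n = 0.75 × (2×34.125 + 6×82.875) = 424.1 kips.
Governing: min(811.1, 424.1) = 424.1 kips → bearing.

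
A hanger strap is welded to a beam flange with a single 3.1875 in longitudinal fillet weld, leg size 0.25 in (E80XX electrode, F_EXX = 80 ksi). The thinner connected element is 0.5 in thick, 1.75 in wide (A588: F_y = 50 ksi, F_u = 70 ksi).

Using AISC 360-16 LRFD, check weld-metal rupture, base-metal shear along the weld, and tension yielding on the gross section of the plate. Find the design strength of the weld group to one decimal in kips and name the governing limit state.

20.3 kips (weld metal governs)

Weld metal: throat = 0.707×0.25 = 0.17675 in, L = 3.1875 in. φR_n = 0.75 × 0.6 × 80 × 0.17675 × 3.1875 = 20.3 kips.
Base metal shear (0.5 in plate): yield φR_n = 1.0×0.6×50×0.5×3.1875 = 47.8 kips; rupture φR_n = 0.75×0.6×70×0.5×3.1875 = 50.2 kips; take 47.8 kips (yield).
Tension yield (gross): A_g = 1.75×0.5 = 0.875 in². φR_n = 0.90 × 50 × 0.875 = 39.4 kips.
Governing: min(20.3, 47.8, 39.4) = 20.3 kips → weld metal.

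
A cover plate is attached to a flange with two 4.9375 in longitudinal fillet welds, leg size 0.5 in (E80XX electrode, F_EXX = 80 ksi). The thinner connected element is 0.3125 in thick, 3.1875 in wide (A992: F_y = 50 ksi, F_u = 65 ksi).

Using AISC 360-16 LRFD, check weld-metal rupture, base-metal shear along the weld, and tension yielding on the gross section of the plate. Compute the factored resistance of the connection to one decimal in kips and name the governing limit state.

44.8 kips (gross-section yield governs)

Weld metal: throat = 0.707×0.5 = 0.3535 in, L = 2×4.9375 = 9.875 in. φR_n = 0.75 × 0.6 × 80 × 0.3535 × 9.875 = 125.7 kips.
Base metal shear (0.3125 in plate): yield φR_n = 1.0×0.6×50×0.3125×9.875 = 92.6 kips; rupture φR_n = 0.75×0.6×65×0.3125×9.875 = 90.3 kips; take 90.3 kips (rupture).
Tension yield (gross): A_g = 3.1875×0.3125 = 0.99609 in². φR_n = 0.90 × 50 × 0.99609 = 44.8 kips.
Governing: min(125.7, 90.3, 44.8) = 44.8 kips → gross-section yield.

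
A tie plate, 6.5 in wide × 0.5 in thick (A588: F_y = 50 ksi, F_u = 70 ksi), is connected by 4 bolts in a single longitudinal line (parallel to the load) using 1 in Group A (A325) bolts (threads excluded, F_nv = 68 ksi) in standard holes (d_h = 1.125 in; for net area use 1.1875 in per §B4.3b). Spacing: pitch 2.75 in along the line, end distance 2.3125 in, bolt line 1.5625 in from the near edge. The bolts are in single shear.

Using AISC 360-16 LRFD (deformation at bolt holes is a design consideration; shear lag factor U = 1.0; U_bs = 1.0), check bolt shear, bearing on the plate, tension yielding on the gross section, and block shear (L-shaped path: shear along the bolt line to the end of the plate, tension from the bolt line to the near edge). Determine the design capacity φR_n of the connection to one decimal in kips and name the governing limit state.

Bolt shear: A_b = π(1)²/4 = 0.7854 in². φR_n = 0.75 × 68 × 0.7854 × 4 × 1 = 160.2 kips.
Bearing (0.5 in plate, F_u = 70 ksi): end bolts L_c = 2.3125 − 1.125/2 = 1.75, R_n = min(1.2×1.75×0.5×70, 2.4×1×0.5×70) = 73.5 kips/bolt; interior L_c = 2.75 − 1.125 = 1.625, R_n = 68.25 kips/bolt. φR_n = 0.75 × (1×73.5 + 3×68.25) = 208.7 kips.
Tension yield (gross): A_g = 6.5×0.5 = 3.25 in². φR_n = 0.90 × 50 × 3.25 = 146.3 kips.
Block shear: shear path 1×[2.3125+3×2.75] = 1×10.5625 in, A_gv = 5.2813, A_nv = 1×(10.5625 − 3.5×1.1875)×0.5 = 3.2031 in²; tension to near edge: (1.5625 − 0.5×1.1875)×0.5 = 0.48438 in². R_n = min(0.6×70×3.2031, 0.6×50×5.2813) + 1.0×70×0.48438 = min(134.53, 158.44) + 33.907 = 168.44 kips. φR_n = 0.75 × 168.44 = 126.3 kips.
Governing: min(160.2, 208.7, 146.3, 126.3) = 126.3 kips → block shear.

126.3 kips (block shear governs)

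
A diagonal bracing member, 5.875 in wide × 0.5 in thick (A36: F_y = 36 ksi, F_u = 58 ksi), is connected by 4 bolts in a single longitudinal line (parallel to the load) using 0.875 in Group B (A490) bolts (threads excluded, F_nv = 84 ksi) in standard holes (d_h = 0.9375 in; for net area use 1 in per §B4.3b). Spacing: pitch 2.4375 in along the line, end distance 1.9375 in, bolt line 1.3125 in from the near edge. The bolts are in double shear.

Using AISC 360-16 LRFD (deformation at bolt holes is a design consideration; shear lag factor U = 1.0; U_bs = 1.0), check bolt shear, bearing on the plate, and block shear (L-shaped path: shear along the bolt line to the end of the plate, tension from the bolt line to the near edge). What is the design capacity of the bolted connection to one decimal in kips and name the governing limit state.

Bolt shear: A_b = π(0.875)²/4 = 0.60132 in². φR_n = 0.75 × 84 × 0.60132 × 4 × 2 = 303.1 kips.
Bearing (0.5 in plate, F_u = 58 ksi): end bolts L_c = 1.9375 − 0.9375/2 = 1.46875, R_n = min(1.2×1.46875×0.5×58, 2.4×0.875×0.5×58) = 51.113 kips/bolt; interior L_c = 2.4375 − 0.9375 = 1.5, R_n = 52.2 kips/bolt. φR_n = 0.75 × (1×51.113 + 3×52.2) = 155.8 kips.
Block shear: shear path 1×[1.9375+3×2.4375] = 1×9.25 in, A_gv = 4.625, A_nv = 1×(9.25 − 3.5×1)×0.5 = 2.875 in²; tension to near edge: (1.3125 − 0.5×1)×0.5 = 0.40625 in². R_n = min(0.6×58×2.875, 0.6×36×4.625) + 1.0×58×0.40625 = min(100.05, 99.9) + 23.563 = 123.46 kips. φR_n = 0.75 × 123.46 = 92.6 kips.
Governing: min(303.1, 155.8, 92.6) = 92.6 kips → block shear.

92.6 kips (block shear governs)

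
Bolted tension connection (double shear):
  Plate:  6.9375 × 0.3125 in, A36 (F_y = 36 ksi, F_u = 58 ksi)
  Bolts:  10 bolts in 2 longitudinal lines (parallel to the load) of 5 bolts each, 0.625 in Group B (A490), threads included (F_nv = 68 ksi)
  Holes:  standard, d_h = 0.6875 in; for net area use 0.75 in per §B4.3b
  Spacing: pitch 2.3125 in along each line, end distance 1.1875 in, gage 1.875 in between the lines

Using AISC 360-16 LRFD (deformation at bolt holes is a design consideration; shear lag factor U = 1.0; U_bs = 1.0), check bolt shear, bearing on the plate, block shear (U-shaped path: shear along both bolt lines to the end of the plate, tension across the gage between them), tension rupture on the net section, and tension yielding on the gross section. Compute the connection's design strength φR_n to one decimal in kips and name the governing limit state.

70.2 kips (gross-section yield governs)

Bolt shear: A_b = π(0.625)²/4 = 0.3068 in². φR_n = 0.75 × 68 × 0.3068 × 10 × 2 = 312.9 kips.
Bearing (0.3125 in plate, F_u = 58 ksi): end bolts L_c = 1.1875 − 0.6875/2 = 0.84375, R_n = min(1.2×0.84375×0.3125×58, 2.4×0.625×0.3125×58) = 18.352 kips/bolt; interior L_c = 2.3125 − 0.6875 = 1.625, R_n = 27.188 kips/bolt. φR_n = 0.75 × (2×18.352 + 8×27.188) = 190.7 kips.
Block shear: shear path 2×[1.1875+4×2.3125] = 2×10.4375 in, A_gv = 6.5234, A_nv = 2×(10.4375 − 4.5×0.75)×0.3125 = 4.4141 in²; tension across gage: (1.875 − 1×0.75)×0.3125 = 0.35156 in². R_n = min(0.6×58×4.4141, 0.6×36×6.5234) + 1.0×58×0.35156 = min(153.61, 140.91) + 20.39 = 161.3 kips. φR_n = 0.75 × 161.3 = 121.0 kips.
Tension rupture (net): A_n = (6.9375 − 2×0.75)×0.3125 = 1.6992 in² (U = 1.0, A_e = A_n). φR_n = 0.75 × 58 × 1.6992 = 73.9 kips.
Tension yield (gross): A_g = 6.9375×0.3125 = 2.168 in². φR_n = 0.90 × 36 × 2.168 = 70.2 kips.
Governing: min(312.9, 190.7, 121.0, 73.9, 70.2) = 70.2 kips → gross-section yield.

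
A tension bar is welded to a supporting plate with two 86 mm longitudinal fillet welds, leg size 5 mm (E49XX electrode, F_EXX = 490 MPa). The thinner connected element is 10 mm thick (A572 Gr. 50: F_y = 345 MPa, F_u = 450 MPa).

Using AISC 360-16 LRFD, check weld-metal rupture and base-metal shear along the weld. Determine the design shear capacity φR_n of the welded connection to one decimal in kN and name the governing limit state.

Weld metal: throat = 0.707×5 = 3.535 mm, L = 2×86 = 172 mm. φR_n = 0.75 × 0.6 × 490 × 3.535 × 172 = 134.1 kN.
Base metal shear (10 mm plate): yield φR_n = 1.0×0.6×345×10×172 = 356.0 kN; rupture φR_n = 0.75×0.6×450×10×172 = 348.3 kN; take 348.3 kN (rupture).
Governing: min(134.1, 348.3) = 134.1 kN → weld metal.

134.1 kN (weld metal governs)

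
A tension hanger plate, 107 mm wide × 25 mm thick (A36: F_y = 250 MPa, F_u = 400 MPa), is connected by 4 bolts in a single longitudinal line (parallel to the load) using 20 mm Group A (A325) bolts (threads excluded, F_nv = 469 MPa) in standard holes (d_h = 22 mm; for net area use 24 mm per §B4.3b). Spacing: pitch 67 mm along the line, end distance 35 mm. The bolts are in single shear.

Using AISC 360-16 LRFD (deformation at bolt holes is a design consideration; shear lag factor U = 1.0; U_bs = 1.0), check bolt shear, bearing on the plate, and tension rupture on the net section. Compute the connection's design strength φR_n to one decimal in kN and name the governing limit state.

Bolt shear: A_b = π(20)²/4 = 314.16 mm². φR_n = 0.75 × 469 × 314.16 × 4 × 1 = 442.0 kN.
Bearing (25 mm plate, F_u = 400 MPa): end bolts L_c = 35 − 22/2 = 24, R_n = min(1.2×24×25×400, 2.4×20×25×400) = 288 kN/bolt; interior L_c = 67 − 22 = 45, R_n = 480 kN/bolt. φR_n = 0.75 × (1×288 + 3×480) = 1296.0 kN.
Tension rupture (net): A_n = (107 − 1×24)×25 = 2075 mm² (U = 1.0, A_e = A_n). φR_n = 0.75 × 400 × 2075 = 622.5 kN.
Governing: min(442.0, 1296.0, 622.5) = 442.0 kN → bolt shear.

442.0 kN (bolt shear governs)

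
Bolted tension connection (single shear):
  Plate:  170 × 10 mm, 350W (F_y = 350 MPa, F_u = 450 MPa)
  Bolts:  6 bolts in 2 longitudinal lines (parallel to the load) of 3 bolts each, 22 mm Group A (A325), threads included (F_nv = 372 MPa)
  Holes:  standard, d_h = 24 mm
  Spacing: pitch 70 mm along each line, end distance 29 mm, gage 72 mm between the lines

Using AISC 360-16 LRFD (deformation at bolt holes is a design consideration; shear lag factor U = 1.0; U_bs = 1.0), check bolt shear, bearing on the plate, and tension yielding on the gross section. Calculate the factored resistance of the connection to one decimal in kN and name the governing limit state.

Bolt shear: A_b = π(22)²/4 = 380.13 mm². φR_n = 0.75 × 372 × 380.13 × 6 × 1 = 636.3 kN.
Bearing (10 mm plate, F_u = 450 MPa): end bolts L_c = 29 − 24/2 = 17, R_n = min(1.2×17×10×450, 2.4×22×10×450) = 91.8 kN/bolt; interior L_c = 70 − 24 = 46, R_n = 237.6 kN/bolt. φR_n = 0.75 × (2×91.8 + 4×237.6) = 850.5 kN.
Tension yield (gross): A_g = 170×10 = 1700 mm². φR_n = 0.90 × 350 × 1700 = 535.5 kN.
Governing: min(636.3, 850.5, 535.5) = 535.5 kN → gross-section yield.

535.5 kN (gross-section yield governs)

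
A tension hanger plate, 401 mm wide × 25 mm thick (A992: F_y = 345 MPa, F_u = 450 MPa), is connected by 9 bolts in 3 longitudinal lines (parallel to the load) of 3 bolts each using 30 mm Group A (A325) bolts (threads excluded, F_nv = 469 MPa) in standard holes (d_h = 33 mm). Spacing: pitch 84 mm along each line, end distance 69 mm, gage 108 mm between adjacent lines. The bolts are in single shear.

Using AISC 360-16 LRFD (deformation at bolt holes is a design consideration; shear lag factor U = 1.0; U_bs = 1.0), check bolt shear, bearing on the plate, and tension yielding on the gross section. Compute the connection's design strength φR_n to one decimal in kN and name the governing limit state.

Bolt shear: A_b = π(30)²/4 = 706.86 mm². φR_n = 0.75 × 469 × 706.86 × 9 × 1 = 2237.7 kN.
Bearing (25 mm plate, F_u = 450 MPa): end bolts L_c = 69 − 33/2 = 52.5, R_n = min(1.2×52.5×25×450, 2.4×30×25×450) = 708.75 kN/bolt; interior L_c = 84 − 33 = 51, R_n = 688.5 kN/bolt. φR_n = 0.75 × (3×708.75 + 6×688.5) = 4692.9 kN.
Tension yield (gross): A_g = 401×25 = 10025 mm². φR_n = 0.90 × 345 × 10025 = 3112.8 kN.
Governing: min(2237.7, 4692.9, 3112.8) = 2237.7 kN → bolt shear.

2237.7 kN (bolt shear governs)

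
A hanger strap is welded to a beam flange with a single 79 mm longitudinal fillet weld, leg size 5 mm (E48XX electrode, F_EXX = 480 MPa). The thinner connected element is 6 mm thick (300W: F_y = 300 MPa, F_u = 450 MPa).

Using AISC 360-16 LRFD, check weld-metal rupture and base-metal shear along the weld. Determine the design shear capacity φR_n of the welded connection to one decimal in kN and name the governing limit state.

60.3 kN (weld metal governs)

Weld metal: throat = 0.707×5 = 3.535 mm, L = 79 mm. φR_n = 0.75 × 0.6 × 480 × 3.535 × 79 = 60.3 kN.
Base metal shear (6 mm plate): yield φR_n = 1.0×0.6×300×6×79 = 85.3 kN; rupture φR_n = 0.75×0.6×450×6×79 = 96.0 kN; take 85.3 kN (yield).
Governing: min(60.3, 85.3) = 60.3 kN → weld metal.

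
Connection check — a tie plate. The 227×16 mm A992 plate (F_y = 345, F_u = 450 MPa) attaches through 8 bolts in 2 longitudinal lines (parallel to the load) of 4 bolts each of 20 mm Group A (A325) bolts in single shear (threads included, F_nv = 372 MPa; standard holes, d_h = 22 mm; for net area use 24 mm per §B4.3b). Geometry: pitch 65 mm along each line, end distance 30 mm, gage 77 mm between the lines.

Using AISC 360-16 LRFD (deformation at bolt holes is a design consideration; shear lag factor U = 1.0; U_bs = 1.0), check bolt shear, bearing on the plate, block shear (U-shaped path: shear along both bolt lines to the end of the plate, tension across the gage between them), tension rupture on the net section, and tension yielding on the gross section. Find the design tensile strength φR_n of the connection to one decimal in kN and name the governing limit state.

701.2 kN (bolt shear governs)

Bolt shear: A_b = π(20)²/4 = 314.16 mm². φR_n = 0.75 × 372 × 314.16 × 8 × 1 = 701.2 kN.
Bearing (16 mm plate, F_u = 450 MPa): end bolts L_c = 30 − 22/2 = 19, R_n = min(1.2×19×16×450, 2.4×20×16×450) = 164.16 kN/bolt; interior L_c = 65 − 22 = 43, R_n = 345.6 kN/bolt. φR_n = 0.75 × (2×164.16 + 6×345.6) = 1801.4 kN.
Block shear: shear path 2×[30+3×65] = 2×225 mm, A_gv = 7200, A_nv = 2×(225 − 3.5×24)×16 = 4512 mm²; tension across gage: (77 − 1×24)×16 = 848 mm². R_n = min(0.6×450×4512, 0.6×345×7200) + 1.0×450×848 = min(1218.2, 1490.4) + 381.6 = 1599.8 kN. φR_n = 0.75 × 1599.8 = 1199.9 kN.
Tension rupture (net): A_n = (227 − 2×24)×16 = 2864 mm² (U = 1.0, A_e = A_n). φR_n = 0.75 × 450 × 2864 = 966.6 kN.
Tension yield (gross): A_g = 227×16 = 3632 mm². φR_n = 0.90 × 345 × 3632 = 1127.7 kN.
Governing: min(701.2, 1801.4, 1199.9, 966.6, 1127.7) = 701.2 kN → bolt shear.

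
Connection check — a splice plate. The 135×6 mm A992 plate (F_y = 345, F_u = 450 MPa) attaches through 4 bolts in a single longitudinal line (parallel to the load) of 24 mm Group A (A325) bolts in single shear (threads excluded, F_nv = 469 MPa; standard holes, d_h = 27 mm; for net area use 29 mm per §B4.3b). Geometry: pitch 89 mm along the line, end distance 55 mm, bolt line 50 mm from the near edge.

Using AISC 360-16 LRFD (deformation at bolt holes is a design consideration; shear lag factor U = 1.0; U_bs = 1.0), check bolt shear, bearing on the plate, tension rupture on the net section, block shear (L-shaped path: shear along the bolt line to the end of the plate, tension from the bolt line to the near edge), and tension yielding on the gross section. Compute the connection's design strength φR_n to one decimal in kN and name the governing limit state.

214.7 kN (net-section rupture governs)

Bolt shear: A_b = π(24)²/4 = 452.39 mm². φR_n = 0.75 × 469 × 452.39 × 4 × 1 = 636.5 kN.
Bearing (6 mm plate, F_u = 450 MPa): end bolts L_c = 55 − 27/2 = 41.5, R_n = min(1.2×41.5×6×450, 2.4×24×6×450) = 134.46 kN/bolt; interior L_c = 89 − 27 = 62, R_n = 155.52 kN/bolt. φR_n = 0.75 × (1×134.46 + 3×155.52) = 450.8 kN.
Tension rupture (net): A_n = (135 − 1×29)×6 = 636 mm² (U = 1.0, A_e = A_n). φR_n = 0.75 × 450 × 636 = 214.7 kN.
Block shear: shear path 1×[55+3×89] = 1×322 mm, A_gv = 1932, A_nv = 1×(322 − 3.5×29)×6 = 1323 mm²; tension to near edge: (50 − 0.5×29)×6 = 213 mm². R_n = min(0.6×450×1323, 0.6×345×1932) + 1.0×450×213 = min(357.21, 399.92) + 95.85 = 453.06 kN. φR_n = 0.75 × 453.06 = 339.8 kN.
Tension yield (gross): A_g = 135×6 = 810 mm². φR_n = 0.90 × 345 × 810 = 251.5 kN.
Governing: min(636.5, 450.8, 214.7, 339.8, 251.5) = 214.7 kN → net-section rupture.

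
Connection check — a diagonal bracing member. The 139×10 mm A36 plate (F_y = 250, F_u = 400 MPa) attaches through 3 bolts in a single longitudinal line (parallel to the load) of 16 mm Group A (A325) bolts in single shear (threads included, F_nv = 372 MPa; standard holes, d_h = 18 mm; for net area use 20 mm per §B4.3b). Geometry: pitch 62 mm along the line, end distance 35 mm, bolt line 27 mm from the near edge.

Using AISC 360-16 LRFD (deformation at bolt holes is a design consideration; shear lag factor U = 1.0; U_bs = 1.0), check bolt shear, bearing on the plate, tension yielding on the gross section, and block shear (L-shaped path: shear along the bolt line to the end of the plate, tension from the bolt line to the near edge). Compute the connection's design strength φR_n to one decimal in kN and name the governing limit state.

Bolt shear: A_b = π(16)²/4 = 201.06 mm². φR_n = 0.75 × 372 × 201.06 × 3 × 1 = 168.3 kN.
Bearing (10 mm plate, F_u = 400 MPa): end bolts L_c = 35 − 18/2 = 26, R_n = min(1.2×26×10×400, 2.4×16×10×400) = 124.8 kN/bolt; interior L_c = 62 − 18 = 44, R_n = 153.6 kN/bolt. φR_n = 0.75 × (1×124.8 + 2×153.6) = 324.0 kN.
Tension yield (gross): A_g = 139×10 = 1390 mm². φR_n = 0.90 × 250 × 1390 = 312.8 kN.
Block shear: shear path 1×[35+2×62] = 1×159 mm, A_gv = 1590, A_nv = 1×(159 − 2.5×20)×10 = 1090 mm²; tension to near edge: (27 − 0.5×20)×10 = 170 mm². R_n = min(0.6×400×1090, 0.6×250×1590) + 1.0×400×170 = min(261.6, 238.5) + 68 = 306.5 kN. φR_n = 0.75 × 306.5 = 229.9 kN.
Governing: min(168.3, 324.0, 312.8, 229.9) = 168.3 kN → bolt shear.

168.3 kN (bolt shear governs)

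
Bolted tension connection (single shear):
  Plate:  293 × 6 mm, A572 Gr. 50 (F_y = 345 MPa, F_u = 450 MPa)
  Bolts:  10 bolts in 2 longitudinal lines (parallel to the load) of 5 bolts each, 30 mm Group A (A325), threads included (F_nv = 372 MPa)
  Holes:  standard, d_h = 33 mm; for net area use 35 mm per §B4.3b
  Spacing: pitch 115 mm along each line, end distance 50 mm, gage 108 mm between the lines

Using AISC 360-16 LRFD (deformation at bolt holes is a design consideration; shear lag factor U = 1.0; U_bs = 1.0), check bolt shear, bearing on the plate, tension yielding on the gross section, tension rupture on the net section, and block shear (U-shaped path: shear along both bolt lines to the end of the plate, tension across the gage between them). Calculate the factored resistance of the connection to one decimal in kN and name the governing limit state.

451.6 kN (net-section rupture governs)

Bolt shear: A_b = π(30)²/4 = 706.86 mm². φR_n = 0.75 × 372 × 706.86 × 10 × 1 = 1972.1 kN.
Bearing (6 mm plate, F_u = 450 MPa): end bolts L_c = 50 − 33/2 = 33.5, R_n = min(1.2×33.5×6×450, 2.4×30×6×450) = 108.54 kN/bolt; interior L_c = 115 − 33 = 82, R_n = 194.4 kN/bolt. φR_n = 0.75 × (2×108.54 + 8×194.4) = 1329.2 kN.
Tension yield (gross): A_g = 293×6 = 1758 mm². φR_n = 0.90 × 345 × 1758 = 545.9 kN.
Tension rupture (net): A_n = (293 − 2×35)×6 = 1338 mm² (U = 1.0, A_e = A_n). φR_n = 0.75 × 450 × 1338 = 451.6 kN.
Block shear: shear path 2×[50+4×115] = 2×510 mm, A_gv = 6120, A_nv = 2×(510 − 4.5×35)×6 = 4230 mm²; tension across gage: (108 − 1×35)×6 = 438 mm². R_n = min(0.6×450×4230, 0.6×345×6120) + 1.0×450×438 = min(1142.1, 1266.8) + 197.1 = 1339.2 kN. φR_n = 0.75 × 1339.2 = 1004.4 kN.
Governing: min(1972.1, 1329.2, 545.9, 451.6, 1004.4) = 451.6 kN → net-section rupture.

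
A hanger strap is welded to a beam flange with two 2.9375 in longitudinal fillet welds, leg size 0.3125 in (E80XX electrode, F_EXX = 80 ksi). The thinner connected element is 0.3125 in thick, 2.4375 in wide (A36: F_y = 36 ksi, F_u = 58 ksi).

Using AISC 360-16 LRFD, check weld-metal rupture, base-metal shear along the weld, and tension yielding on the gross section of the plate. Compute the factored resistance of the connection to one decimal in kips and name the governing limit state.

Weld metal: throat = 0.707×0.3125 = 0.22094 in, L = 2×2.9375 = 5.875 in. φR_n = 0.75 × 0.6 × 80 × 0.22094 × 5.875 = 46.7 kips.
Base metal shear (0.3125 in plate): yield φR_n = 1.0×0.6×36×0.3125×5.875 = 39.7 kips; rupture φR_n = 0.75×0.6×58×0.3125×5.875 = 47.9 kips; take 39.7 kips (yield).
Tension yield (gross): A_g = 2.4375×0.3125 = 0.76172 in². φR_n = 0.90 × 36 × 0.76172 = 24.7 kips.
Governing: min(46.7, 39.7, 24.7) = 24.7 kips → gross-section yield.

24.7 kips (gross-section yield governs)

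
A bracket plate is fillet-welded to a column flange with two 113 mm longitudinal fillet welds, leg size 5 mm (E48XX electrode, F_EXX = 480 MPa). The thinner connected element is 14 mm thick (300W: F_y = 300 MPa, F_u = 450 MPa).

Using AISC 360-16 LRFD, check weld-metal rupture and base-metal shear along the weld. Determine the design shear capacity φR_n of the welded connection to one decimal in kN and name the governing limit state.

172.6 kN (weld metal governs)

Weld metal: throat = 0.707×5 = 3.535 mm, L = 2×113 = 226 mm. φR_n = 0.75 × 0.6 × 480 × 3.535 × 226 = 172.6 kN.
Base metal shear (14 mm plate): yield φR_n = 1.0×0.6×300×14×226 = 569.5 kN; rupture φR_n = 0.75×0.6×450×14×226 = 640.7 kN; take 569.5 kN (yield).
Governing: min(172.6, 569.5) = 172.6 kN → weld metal.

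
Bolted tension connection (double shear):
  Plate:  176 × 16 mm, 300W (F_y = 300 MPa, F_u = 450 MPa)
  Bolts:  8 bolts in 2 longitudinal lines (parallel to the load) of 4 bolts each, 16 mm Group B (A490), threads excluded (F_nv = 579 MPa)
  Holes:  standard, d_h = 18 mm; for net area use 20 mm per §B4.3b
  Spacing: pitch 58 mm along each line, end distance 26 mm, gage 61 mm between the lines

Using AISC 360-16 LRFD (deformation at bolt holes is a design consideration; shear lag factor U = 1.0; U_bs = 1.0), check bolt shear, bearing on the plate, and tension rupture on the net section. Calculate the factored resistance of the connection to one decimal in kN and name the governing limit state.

734.4 kN (net-section rupture governs)

Bolt shear: A_b = π(16)²/4 = 201.06 mm². φR_n = 0.75 × 579 × 201.06 × 8 × 2 = 1397.0 kN.
Bearing (16 mm plate, F_u = 450 MPa): end bolts L_c = 26 − 18/2 = 17, R_n = min(1.2×17×16×450, 2.4×16×16×450) = 146.88 kN/bolt; interior L_c = 58 − 18 = 40, R_n = 276.48 kN/bolt. φR_n = 0.75 × (2×146.88 + 6×276.48) = 1464.5 kN.
Tension rupture (net): A_n = (176 − 2×20)×16 = 2176 mm² (U = 1.0, A_e = A_n). φR_n = 0.75 × 450 × 2176 = 734.4 kN.
Governing: min(1397.0, 1464.5, 734.4) = 734.4 kN → net-section rupture.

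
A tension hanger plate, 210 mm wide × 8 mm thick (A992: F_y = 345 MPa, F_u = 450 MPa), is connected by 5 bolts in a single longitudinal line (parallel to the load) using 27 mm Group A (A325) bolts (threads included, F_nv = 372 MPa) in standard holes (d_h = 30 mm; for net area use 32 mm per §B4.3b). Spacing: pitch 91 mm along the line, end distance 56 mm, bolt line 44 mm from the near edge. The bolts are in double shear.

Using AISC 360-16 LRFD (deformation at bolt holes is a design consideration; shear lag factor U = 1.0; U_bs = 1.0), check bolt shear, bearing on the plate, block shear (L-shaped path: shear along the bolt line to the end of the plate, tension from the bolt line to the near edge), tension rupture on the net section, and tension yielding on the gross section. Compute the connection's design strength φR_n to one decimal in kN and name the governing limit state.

480.6 kN (net-section rupture governs)

Bolt shear: A_b = π(27)²/4 = 572.56 mm². φR_n = 0.75 × 372 × 572.56 × 5 × 2 = 1597.4 kN.
Bearing (8 mm plate, F_u = 450 MPa): end bolts L_c = 56 − 30/2 = 41, R_n = min(1.2×41×8×450, 2.4×27×8×450) = 177.12 kN/bolt; interior L_c = 91 − 30 = 61, R_n = 233.28 kN/bolt. φR_n = 0.75 × (1×177.12 + 4×233.28) = 832.7 kN.
Block shear: shear path 1×[56+4×91] = 1×420 mm, A_gv = 3360, A_nv = 1×(420 − 4.5×32)×8 = 2208 mm²; tension to near edge: (44 − 0.5×32)×8 = 224 mm². R_n = min(0.6×450×2208, 0.6×345×3360) + 1.0×450×224 = min(596.16, 695.52) + 100.8 = 696.96 kN. φR_n = 0.75 × 696.96 = 522.7 kN.
Tension rupture (net): A_n = (210 − 1×32)×8 = 1424 mm² (U = 1.0, A_e = A_n). φR_n = 0.75 × 450 × 1424 = 480.6 kN.
Tension yield (gross): A_g = 210×8 = 1680 mm². φR_n = 0.90 × 345 × 1680 = 521.6 kN.
Governing: min(1597.4, 832.7, 522.7, 480.6, 521.6) = 480.6 kN → net-section rupture.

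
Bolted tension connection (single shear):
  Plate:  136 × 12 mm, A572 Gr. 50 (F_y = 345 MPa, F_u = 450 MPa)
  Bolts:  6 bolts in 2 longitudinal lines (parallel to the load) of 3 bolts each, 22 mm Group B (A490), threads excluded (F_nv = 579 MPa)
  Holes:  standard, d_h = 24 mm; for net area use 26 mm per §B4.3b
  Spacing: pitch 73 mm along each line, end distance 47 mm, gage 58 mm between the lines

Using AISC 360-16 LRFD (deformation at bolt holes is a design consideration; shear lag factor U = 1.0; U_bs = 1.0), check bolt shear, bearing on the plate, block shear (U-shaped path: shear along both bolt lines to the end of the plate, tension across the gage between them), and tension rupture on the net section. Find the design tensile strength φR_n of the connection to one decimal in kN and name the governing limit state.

Bolt shear: A_b = π(22)²/4 = 380.13 mm². φR_n = 0.75 × 579 × 380.13 × 6 × 1 = 990.4 kN.
Bearing (12 mm plate, F_u = 450 MPa): end bolts L_c = 47 − 24/2 = 35, R_n = min(1.2×35×12×450, 2.4×22×12×450) = 226.8 kN/bolt; interior L_c = 73 − 24 = 49, R_n = 285.12 kN/bolt. φR_n = 0.75 × (2×226.8 + 4×285.12) = 1195.6 kN.
Block shear: shear path 2×[47+2×73] = 2×193 mm, A_gv = 4632, A_nv = 2×(193 − 2.5×26)×12 = 3072 mm²; tension across gage: (58 − 1×26)×12 = 384 mm². R_n = min(0.6×450×3072, 0.6×345×4632) + 1.0×450×384 = min(829.44, 958.82) + 172.8 = 1002.2 kN. φR_n = 0.75 × 1002.2 = 751.7 kN.
Tension rupture (net): A_n = (136 − 2×26)×12 = 1008 mm² (U = 1.0, A_e = A_n). φR_n = 0.75 × 450 × 1008 = 340.2 kN.
Governing: min(990.4, 1195.6, 751.7, 340.2) = 340.2 kN → net-section rupture.

340.2 kN (net-section rupture governs)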